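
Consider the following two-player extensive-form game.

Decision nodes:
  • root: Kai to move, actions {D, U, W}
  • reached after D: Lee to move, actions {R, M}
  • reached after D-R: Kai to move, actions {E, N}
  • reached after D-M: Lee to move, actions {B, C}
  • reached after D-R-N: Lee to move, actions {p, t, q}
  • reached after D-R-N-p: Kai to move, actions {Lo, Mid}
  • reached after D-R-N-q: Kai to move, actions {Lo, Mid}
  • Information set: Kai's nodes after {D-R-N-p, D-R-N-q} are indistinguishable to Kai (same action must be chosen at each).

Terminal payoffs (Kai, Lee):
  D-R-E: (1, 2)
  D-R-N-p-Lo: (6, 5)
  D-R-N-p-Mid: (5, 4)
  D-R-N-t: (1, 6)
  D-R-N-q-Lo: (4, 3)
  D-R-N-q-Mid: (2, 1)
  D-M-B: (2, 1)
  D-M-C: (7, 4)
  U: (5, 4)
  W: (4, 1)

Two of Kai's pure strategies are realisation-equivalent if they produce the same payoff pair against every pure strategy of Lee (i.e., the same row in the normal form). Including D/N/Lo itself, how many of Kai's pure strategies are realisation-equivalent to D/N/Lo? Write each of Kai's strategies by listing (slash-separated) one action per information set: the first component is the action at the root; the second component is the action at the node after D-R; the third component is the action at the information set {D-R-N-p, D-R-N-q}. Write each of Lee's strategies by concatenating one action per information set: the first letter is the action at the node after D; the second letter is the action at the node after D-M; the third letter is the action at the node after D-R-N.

Row for D/N/Lo (columns RBp, RBt, RBq, RCp, RCt, RCq, MBp, MBt, MBq, MCp, MCt, MCq): (6,5) (1,6) (4,3) (6,5) (1,6) (4,3) (2,1) (2,1) (2,1) (7,4) (7,4) (7,4).
Every one of Kai's information sets is on the play path for some reply by Lee when Kai follows D/N/Lo.
Changing the action at any of them therefore changes at least one column, so only D/N/Lo itself gives this row.

1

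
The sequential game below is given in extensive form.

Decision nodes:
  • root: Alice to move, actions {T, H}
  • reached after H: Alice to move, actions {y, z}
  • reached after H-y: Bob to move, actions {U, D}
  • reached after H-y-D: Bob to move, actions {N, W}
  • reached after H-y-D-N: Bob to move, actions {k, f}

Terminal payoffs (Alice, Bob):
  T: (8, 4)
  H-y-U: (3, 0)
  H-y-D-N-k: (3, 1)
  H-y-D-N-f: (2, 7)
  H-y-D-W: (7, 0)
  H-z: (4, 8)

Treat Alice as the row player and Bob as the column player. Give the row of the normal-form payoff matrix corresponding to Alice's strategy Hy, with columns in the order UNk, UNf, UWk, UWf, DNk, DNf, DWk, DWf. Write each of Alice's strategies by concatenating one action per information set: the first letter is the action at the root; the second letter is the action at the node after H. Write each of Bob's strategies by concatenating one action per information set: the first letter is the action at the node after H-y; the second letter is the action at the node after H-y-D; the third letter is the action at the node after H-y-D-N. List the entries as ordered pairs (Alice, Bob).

(3,0) (3,0) (3,0) (3,0) (3,1) (2,7) (7,0) (7,0)

vs UNk: Alice plays H → Alice plays y at [H] → Bob plays U at [H-y] → (3, 0)
vs UNf: Alice plays H → Alice plays y at [H] → Bob plays U at [H-y] → (3, 0)
vs UWk: Alice plays H → Alice plays y at [H] → Bob plays U at [H-y] → (3, 0)
vs UWf: Alice plays H → Alice plays y at [H] → Bob plays U at [H-y] → (3, 0)
vs DNk: Alice plays H → Alice plays y at [H] → Bob plays D at [H-y] → Bob plays N at [H-y-D] → Bob plays k at [H-y-D-N] → (3, 1)
vs DNf: Alice plays H → Alice plays y at [H] → Bob plays D at [H-y] → Bob plays N at [H-y-D] → Bob plays f at [H-y-D-N] → (2, 7)
vs DWk: Alice plays H → Alice plays y at [H] → Bob plays D at [H-y] → Bob plays W at [H-y-D] → (7, 0)
vs DWf: Alice plays H → Alice plays y at [H] → Bob plays D at [H-y] → Bob plays W at [H-y-D] → (7, 0)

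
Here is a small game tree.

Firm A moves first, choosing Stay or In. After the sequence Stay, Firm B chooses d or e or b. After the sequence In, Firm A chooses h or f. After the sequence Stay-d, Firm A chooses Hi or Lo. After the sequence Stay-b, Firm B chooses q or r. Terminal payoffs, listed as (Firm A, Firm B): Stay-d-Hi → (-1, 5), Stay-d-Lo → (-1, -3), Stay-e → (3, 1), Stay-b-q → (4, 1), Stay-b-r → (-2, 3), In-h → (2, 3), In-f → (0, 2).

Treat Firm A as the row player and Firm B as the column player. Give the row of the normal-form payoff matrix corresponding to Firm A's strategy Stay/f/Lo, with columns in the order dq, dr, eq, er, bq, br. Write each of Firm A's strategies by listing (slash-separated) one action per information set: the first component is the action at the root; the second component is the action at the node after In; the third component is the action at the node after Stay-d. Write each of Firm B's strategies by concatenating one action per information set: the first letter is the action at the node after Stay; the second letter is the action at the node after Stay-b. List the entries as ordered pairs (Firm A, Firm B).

(-1,-3) (-1,-3) (3,1) (3,1) (4,1) (-2,3)

vs dq: Firm A plays Stay → Firm B plays d at [Stay] → Firm A plays Lo at [Stay-d] → (-1, -3)
vs dr: Firm A plays Stay → Firm B plays d at [Stay] → Firm A plays Lo at [Stay-d] → (-1, -3)
vs eq: Firm A plays Stay → Firm B plays e at [Stay] → (3, 1)
vs er: Firm A plays Stay → Firm B plays e at [Stay] → (3, 1)
vs bq: Firm A plays Stay → Firm B plays b at [Stay] → Firm B plays q at [Stay-b] → (4, 1)
vs br: Firm A plays Stay → Firm B plays b at [Stay] → Firm B plays r at [Stay-b] → (-2, 3)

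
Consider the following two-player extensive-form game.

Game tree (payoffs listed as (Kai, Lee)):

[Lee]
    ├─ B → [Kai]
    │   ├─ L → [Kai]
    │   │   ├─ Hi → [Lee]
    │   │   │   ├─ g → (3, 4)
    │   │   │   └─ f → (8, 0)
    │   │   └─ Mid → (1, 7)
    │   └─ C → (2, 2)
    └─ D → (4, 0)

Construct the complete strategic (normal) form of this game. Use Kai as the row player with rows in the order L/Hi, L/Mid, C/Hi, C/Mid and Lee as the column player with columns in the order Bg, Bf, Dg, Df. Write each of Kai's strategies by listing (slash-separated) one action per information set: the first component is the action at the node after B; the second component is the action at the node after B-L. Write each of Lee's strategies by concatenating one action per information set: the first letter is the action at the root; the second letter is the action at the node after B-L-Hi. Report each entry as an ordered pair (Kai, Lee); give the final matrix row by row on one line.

L/Hi: (3,4) (8,0) (4,0) (4,0) | L/Mid: (1,7) (1,7) (4,0) (4,0) | C/Hi: (2,2) (2,2) (4,0) (4,0) | C/Mid: (2,2) (2,2) (4,0) (4,0)

Row L/Hi: Bg→(3,4), Bf→(8,0), Dg→(4,0), Df→(4,0)
Row L/Mid: Bg→(1,7), Bf→(1,7), Dg→(4,0), Df→(4,0)
Row C/Hi: Bg→(2,2), Bf→(2,2), Dg→(4,0), Df→(4,0)
Row C/Mid: Bg→(2,2), Bf→(2,2), Dg→(4,0), Df→(4,0)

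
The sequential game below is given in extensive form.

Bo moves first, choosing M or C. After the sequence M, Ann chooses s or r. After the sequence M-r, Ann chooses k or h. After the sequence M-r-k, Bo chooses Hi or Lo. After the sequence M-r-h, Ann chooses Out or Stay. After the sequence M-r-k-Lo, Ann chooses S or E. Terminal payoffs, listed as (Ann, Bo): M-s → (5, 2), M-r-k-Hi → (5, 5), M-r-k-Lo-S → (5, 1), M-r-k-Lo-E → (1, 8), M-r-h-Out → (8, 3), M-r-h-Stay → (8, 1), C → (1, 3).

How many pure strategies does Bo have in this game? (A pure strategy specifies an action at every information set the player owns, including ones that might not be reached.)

Bo owns the root with actions {M, C} — two choices.
Bo owns the node after M-r-k with actions {Hi, Lo} — two choices.
A pure strategy fixes one action at each information set independently, so the count is the product 2 × 2 = 4.

4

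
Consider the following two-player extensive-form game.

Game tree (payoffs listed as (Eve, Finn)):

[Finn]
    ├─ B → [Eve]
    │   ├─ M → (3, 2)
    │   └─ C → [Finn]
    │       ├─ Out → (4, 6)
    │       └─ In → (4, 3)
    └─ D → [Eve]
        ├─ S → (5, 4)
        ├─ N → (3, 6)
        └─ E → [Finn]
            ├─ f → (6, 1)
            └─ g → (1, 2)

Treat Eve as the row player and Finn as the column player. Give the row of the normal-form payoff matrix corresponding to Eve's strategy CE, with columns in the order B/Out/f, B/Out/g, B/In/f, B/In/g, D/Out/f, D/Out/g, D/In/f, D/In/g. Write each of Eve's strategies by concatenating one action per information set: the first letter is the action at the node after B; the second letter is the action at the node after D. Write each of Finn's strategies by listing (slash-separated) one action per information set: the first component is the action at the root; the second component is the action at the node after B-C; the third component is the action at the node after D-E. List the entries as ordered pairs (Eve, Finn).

vs B/Out/f: Finn plays B → Eve plays C at [B] → Finn plays Out at [B-C] → (4, 6)
vs B/Out/g: Finn plays B → Eve plays C at [B] → Finn plays Out at [B-C] → (4, 6)
vs B/In/f: Finn plays B → Eve plays C at [B] → Finn plays In at [B-C] → (4, 3)
vs B/In/g: Finn plays B → Eve plays C at [B] → Finn plays In at [B-C] → (4, 3)
vs D/Out/f: Finn plays D → Eve plays E at [D] → Finn plays f at [D-E] → (6, 1)
vs D/Out/g: Finn plays D → Eve plays E at [D] → Finn plays g at [D-E] → (1, 2)
vs D/In/f: Finn plays D → Eve plays E at [D] → Finn plays f at [D-E] → (6, 1)
vs D/In/g: Finn plays D → Eve plays E at [D] → Finn plays g at [D-E] → (1, 2)

(4,6) (4,6) (4,3) (4,3) (6,1) (1,2) (6,1) (1,2)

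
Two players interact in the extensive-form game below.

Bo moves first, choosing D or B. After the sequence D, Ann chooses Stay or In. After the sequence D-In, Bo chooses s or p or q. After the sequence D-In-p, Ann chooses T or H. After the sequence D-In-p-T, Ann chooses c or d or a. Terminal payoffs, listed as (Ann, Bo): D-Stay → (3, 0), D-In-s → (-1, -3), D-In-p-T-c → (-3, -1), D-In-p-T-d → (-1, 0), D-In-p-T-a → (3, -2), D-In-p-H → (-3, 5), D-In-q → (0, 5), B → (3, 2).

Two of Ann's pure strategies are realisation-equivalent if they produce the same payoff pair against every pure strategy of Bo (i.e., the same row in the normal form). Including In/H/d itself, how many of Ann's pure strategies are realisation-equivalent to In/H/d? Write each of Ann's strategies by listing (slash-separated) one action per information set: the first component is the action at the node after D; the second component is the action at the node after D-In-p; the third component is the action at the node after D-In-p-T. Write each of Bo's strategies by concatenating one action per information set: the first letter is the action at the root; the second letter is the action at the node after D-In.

Row for In/H/d (columns Ds, Dp, Dq, Bs, Bp, Bq): (-1,-3) (-3,5) (0,5) (3,2) (3,2) (3,2).
Under In/H/d, Ann's choice at the node after D-In-p-T can never be reached regardless of what Bo does, so varying those choices leaves every outcome unchanged.
Holding the reachable choices fixed and varying the unreachable one freely already gives 3 equivalent strategies.
No other strategy reproduces this row, so those 3 are the full class: In/H/c, In/H/d, In/H/a.

3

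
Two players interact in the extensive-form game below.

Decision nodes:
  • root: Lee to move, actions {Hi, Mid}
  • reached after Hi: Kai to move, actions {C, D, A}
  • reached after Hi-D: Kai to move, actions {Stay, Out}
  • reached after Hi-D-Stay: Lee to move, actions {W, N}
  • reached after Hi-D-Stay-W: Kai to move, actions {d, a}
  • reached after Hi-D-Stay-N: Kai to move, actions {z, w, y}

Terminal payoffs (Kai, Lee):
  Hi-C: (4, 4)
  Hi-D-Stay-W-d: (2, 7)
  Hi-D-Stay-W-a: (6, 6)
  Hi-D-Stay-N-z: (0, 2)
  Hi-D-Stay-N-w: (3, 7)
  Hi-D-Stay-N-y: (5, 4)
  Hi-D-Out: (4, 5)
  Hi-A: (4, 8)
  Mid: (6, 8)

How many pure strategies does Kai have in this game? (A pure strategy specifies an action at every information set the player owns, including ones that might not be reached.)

36

Kai owns the node after Hi with actions {C, D, A} — three choices.
Kai owns the node after Hi-D with actions {Stay, Out} — two choices.
Kai owns the node after Hi-D-Stay-W with actions {d, a} — two choices.
Kai owns the node after Hi-D-Stay-N with actions {z, w, y} — three choices.
A pure strategy fixes one action at each information set independently, so the count is the product 3 × 2 × 2 × 3 = 36.
(For reference, Lee has 4 pure strategies, giving a 36×4 normal-form matrix.)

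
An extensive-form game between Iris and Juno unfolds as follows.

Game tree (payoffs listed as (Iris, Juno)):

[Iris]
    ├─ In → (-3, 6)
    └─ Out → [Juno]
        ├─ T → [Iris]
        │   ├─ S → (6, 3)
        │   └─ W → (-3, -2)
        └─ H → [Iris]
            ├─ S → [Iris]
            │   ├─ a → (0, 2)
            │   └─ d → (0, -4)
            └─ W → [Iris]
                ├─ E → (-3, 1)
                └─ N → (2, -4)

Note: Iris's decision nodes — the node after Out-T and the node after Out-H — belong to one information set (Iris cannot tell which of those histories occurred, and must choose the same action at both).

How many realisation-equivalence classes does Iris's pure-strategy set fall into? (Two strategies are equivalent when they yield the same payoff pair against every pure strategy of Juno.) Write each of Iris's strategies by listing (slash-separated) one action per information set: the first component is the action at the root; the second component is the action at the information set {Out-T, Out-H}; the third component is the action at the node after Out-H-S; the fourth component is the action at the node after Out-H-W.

Iris has 16 pure strategies: In/S/a/E, In/S/a/N, In/S/d/E, In/S/d/N, In/W/a/E, In/W/a/N, In/W/d/E, In/W/d/N, Out/S/a/E, Out/S/a/N, Out/S/d/E, Out/S/d/N, Out/W/a/E, Out/W/a/N, Out/W/d/E, Out/W/d/N. Columns: T, H.
{In/S/a/E, In/S/a/N, In/S/d/E, In/S/d/N, In/W/a/E, In/W/a/N, In/W/d/E, In/W/d/N} → row (-3,6) (-3,6)
{Out/S/a/E, Out/S/a/N} → row (6,3) (0,2)
{Out/S/d/E, Out/S/d/N} → row (6,3) (0,-4)
{Out/W/a/E, Out/W/d/E} → row (-3,-2) (-3,1)
{Out/W/a/N, Out/W/d/N} → row (-3,-2) (2,-4)
That's 5 distinct rows out of 16 strategies.

5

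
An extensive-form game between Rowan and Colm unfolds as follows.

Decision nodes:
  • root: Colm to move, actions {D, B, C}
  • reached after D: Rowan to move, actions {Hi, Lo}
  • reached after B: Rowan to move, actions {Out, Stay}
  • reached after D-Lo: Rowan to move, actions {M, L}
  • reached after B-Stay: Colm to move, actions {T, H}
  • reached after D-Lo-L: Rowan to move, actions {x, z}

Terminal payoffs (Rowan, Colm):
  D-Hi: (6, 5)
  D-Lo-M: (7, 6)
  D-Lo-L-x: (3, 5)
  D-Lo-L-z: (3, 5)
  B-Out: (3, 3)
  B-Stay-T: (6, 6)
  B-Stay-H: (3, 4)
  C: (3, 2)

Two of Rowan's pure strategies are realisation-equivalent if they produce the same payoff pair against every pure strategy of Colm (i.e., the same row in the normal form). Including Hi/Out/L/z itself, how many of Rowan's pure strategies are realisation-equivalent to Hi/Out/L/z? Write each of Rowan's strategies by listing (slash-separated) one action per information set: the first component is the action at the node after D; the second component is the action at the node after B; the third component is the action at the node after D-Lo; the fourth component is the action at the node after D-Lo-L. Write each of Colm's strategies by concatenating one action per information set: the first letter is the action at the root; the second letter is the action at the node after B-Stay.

4

Row for Hi/Out/L/z (columns DT, DH, BT, BH, CT, CH): (6,5) (6,5) (3,3) (3,3) (3,2) (3,2).
Under Hi/Out/L/z, Rowan's choice at the node after D-Lo and at the node after D-Lo-L can never be reached regardless of what Colm does, so varying those choices leaves every outcome unchanged.
Holding the reachable choices fixed and varying the unreachable ones freely already gives 2 × 2 = 4 equivalent strategies.
No other strategy reproduces this row, so those 4 are the full class: Hi/Out/M/x, Hi/Out/M/z, Hi/Out/L/x, Hi/Out/L/z.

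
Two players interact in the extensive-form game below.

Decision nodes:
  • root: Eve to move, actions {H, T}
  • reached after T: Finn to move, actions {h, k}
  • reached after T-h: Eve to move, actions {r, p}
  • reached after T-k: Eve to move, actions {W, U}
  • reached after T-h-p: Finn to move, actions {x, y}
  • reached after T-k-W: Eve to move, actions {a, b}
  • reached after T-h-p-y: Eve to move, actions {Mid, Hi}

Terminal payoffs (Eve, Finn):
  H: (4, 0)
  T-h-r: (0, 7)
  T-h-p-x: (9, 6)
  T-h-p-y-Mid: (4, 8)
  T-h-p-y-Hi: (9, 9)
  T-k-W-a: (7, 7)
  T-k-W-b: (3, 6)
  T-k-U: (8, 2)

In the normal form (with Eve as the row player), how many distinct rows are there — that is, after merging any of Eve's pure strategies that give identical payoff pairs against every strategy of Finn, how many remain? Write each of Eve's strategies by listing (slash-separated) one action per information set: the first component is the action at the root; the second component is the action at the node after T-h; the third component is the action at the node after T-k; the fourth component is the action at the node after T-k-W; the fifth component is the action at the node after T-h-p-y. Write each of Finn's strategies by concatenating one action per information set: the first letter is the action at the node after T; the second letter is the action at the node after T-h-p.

10

Eve has 32 pure strategies: H/r/W/a/Mid, H/r/W/a/Hi, H/r/W/b/Mid, H/r/W/b/Hi, H/r/U/a/Mid, H/r/U/a/Hi, H/r/U/b/Mid, H/r/U/b/Hi, H/p/W/a/Mid, H/p/W/a/Hi, H/p/W/b/Mid, H/p/W/b/Hi, H/p/U/a/Mid, H/p/U/a/Hi, H/p/U/b/Mid, H/p/U/b/Hi, T/r/W/a/Mid, T/r/W/a/Hi, T/r/W/b/Mid, T/r/W/b/Hi, T/r/U/a/Mid, T/r/U/a/Hi, T/r/U/b/Mid, T/r/U/b/Hi, T/p/W/a/Mid, T/p/W/a/Hi, T/p/W/b/Mid, T/p/W/b/Hi, T/p/U/a/Mid, T/p/U/a/Hi, T/p/U/b/Mid, T/p/U/b/Hi. Columns: hx, hy, kx, ky.
{H/r/W/a/Mid, H/r/W/a/Hi, H/r/W/b/Mid, H/r/W/b/Hi, H/r/U/a/Mid, H/r/U/a/Hi, H/r/U/b/Mid, H/r/U/b/Hi, H/p/W/a/Mid, H/p/W/a/Hi, H/p/W/b/Mid, H/p/W/b/Hi, H/p/U/a/Mid, H/p/U/a/Hi, H/p/U/b/Mid, H/p/U/b/Hi} → row (4,0) (4,0) (4,0) (4,0)
{T/r/W/a/Mid, T/r/W/a/Hi} → row (0,7) (0,7) (7,7) (7,7)
{T/r/W/b/Mid, T/r/W/b/Hi} → row (0,7) (0,7) (3,6) (3,6)
{T/r/U/a/Mid, T/r/U/a/Hi, T/r/U/b/Mid, T/r/U/b/Hi} → row (0,7) (0,7) (8,2) (8,2)
{T/p/W/a/Mid} → row (9,6) (4,8) (7,7) (7,7)
{T/p/W/a/Hi} → row (9,6) (9,9) (7,7) (7,7)
{T/p/W/b/Mid} → row (9,6) (4,8) (3,6) (3,6)
{T/p/W/b/Hi} → row (9,6) (9,9) (3,6) (3,6)
{T/p/U/a/Mid, T/p/U/b/Mid} → row (9,6) (4,8) (8,2) (8,2)
{T/p/U/a/Hi, T/p/U/b/Hi} → row (9,6) (9,9) (8,2) (8,2)
That's 10 distinct rows out of 32 strategies.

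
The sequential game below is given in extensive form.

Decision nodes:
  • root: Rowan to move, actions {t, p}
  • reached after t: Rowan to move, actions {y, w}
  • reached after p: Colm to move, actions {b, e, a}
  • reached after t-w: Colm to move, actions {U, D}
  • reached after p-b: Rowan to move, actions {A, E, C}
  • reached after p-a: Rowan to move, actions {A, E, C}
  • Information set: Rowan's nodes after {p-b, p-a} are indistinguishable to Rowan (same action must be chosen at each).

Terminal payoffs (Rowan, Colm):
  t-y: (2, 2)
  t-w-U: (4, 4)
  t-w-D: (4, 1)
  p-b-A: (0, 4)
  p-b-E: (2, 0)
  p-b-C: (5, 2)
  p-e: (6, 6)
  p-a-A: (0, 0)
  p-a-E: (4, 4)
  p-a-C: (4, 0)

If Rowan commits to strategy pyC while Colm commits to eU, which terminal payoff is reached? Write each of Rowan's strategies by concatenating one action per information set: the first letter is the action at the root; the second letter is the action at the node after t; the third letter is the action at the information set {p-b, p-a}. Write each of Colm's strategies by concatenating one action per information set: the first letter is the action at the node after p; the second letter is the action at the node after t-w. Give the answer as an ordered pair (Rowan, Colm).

(6, 6)

Trace the play path from the root:
  Rowan plays p
  Colm plays e at [p]
→ terminal payoff (6, 6).
(Rowan's choice at the node after t is never reached on this path, so it doesn't affect the outcome.)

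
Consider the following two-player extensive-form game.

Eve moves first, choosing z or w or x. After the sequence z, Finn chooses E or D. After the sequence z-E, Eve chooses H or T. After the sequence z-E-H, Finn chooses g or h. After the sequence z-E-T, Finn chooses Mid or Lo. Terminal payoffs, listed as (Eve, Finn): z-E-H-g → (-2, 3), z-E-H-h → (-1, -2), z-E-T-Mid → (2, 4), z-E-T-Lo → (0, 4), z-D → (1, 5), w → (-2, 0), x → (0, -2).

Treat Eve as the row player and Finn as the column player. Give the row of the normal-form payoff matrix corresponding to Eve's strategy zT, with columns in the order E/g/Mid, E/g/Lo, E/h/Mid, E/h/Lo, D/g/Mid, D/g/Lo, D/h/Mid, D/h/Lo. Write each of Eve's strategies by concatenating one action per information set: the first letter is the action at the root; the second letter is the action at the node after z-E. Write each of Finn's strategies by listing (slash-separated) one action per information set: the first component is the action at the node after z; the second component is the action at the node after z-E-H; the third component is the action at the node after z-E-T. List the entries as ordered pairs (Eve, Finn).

(2,4) (0,4) (2,4) (0,4) (1,5) (1,5) (1,5) (1,5)

vs E/g/Mid: Eve plays z → Finn plays E at [z] → Eve plays T at [z-E] → Finn plays Mid at [z-E-T] → (2, 4)
vs E/g/Lo: Eve plays z → Finn plays E at [z] → Eve plays T at [z-E] → Finn plays Lo at [z-E-T] → (0, 4)
vs E/h/Mid: Eve plays z → Finn plays E at [z] → Eve plays T at [z-E] → Finn plays Mid at [z-E-T] → (2, 4)
vs E/h/Lo: Eve plays z → Finn plays E at [z] → Eve plays T at [z-E] → Finn plays Lo at [z-E-T] → (0, 4)
vs D/g/Mid: Eve plays z → Finn plays D at [z] → (1, 5)
vs D/g/Lo: Eve plays z → Finn plays D at [z] → (1, 5)
vs D/h/Mid: Eve plays z → Finn plays D at [z] → (1, 5)
vs D/h/Lo: Eve plays z → Finn plays D at [z] → (1, 5)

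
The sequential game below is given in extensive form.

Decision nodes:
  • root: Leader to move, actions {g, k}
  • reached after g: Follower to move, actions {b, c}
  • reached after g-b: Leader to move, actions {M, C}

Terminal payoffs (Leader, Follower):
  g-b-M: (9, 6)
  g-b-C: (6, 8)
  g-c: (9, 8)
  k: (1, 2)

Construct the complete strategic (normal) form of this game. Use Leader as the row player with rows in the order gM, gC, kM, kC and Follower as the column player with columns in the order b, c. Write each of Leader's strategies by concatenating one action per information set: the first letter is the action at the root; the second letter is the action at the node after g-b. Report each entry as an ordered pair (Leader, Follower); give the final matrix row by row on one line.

gM: (9,6) (9,8) | gC: (6,8) (9,8) | kM: (1,2) (1,2) | kC: (1,2) (1,2)

            b        c
  gM    (9,6)    (9,8)
  gC    (6,8)    (9,8)
  kM    (1,2)    (1,2)
  kC    (1,2)    (1,2)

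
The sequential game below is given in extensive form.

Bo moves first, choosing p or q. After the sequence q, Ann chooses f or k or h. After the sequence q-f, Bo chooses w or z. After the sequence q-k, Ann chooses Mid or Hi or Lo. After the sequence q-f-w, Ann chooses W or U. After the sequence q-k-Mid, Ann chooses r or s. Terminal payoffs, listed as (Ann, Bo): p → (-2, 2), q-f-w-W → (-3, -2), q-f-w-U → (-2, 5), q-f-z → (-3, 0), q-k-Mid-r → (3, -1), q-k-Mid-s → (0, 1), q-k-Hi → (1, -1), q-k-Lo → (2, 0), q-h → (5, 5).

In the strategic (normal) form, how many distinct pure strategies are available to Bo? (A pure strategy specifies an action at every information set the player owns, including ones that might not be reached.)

4

Bo owns the root with actions {p, q} — two choices.
Bo owns the node after q-f with actions {w, z} — two choices.
A pure strategy fixes one action at each information set independently, so the count is the product 2 × 2 = 4.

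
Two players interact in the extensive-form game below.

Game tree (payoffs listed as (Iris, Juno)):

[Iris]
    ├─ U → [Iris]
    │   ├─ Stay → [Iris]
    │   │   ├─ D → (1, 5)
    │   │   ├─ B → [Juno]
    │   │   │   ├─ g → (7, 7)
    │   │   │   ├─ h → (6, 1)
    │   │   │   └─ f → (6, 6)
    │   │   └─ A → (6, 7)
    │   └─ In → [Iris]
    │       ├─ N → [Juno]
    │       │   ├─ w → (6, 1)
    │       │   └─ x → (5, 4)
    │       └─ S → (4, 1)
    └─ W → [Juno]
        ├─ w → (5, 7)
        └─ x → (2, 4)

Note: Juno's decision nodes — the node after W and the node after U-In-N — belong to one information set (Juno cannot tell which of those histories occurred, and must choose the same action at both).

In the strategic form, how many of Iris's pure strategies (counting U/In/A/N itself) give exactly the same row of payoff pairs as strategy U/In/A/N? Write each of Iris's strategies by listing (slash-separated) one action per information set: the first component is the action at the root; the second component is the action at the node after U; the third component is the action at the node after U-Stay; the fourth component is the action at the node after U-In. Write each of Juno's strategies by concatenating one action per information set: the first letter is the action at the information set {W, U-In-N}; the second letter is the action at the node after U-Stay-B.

3

Row for U/In/A/N (columns wg, wh, wf, xg, xh, xf): (6,1) (6,1) (6,1) (5,4) (5,4) (5,4).
Under U/In/A/N, Iris's choice at the node after U-Stay can never be reached regardless of what Juno does, so varying those choices leaves every outcome unchanged.
Holding the reachable choices fixed and varying the unreachable one freely already gives 3 equivalent strategies.
No other strategy reproduces this row, so those 3 are the full class: U/In/D/N, U/In/B/N, U/In/A/N.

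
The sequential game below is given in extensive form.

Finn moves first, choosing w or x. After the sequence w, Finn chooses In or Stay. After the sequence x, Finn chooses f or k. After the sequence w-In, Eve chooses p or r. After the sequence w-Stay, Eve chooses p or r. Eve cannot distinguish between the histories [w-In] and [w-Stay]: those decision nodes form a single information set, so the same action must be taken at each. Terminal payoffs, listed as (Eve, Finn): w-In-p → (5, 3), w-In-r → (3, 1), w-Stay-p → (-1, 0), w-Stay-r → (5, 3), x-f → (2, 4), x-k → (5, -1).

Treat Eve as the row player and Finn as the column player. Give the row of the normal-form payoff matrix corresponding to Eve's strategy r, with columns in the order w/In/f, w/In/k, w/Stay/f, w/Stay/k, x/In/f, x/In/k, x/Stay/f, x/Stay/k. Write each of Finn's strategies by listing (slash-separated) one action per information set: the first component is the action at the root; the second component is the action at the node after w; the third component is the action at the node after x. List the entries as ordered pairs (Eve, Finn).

vs w/In/f: Finn plays w → Finn plays In at [w] → Eve plays r at [w-In] → (3, 1)
vs w/In/k: Finn plays w → Finn plays In at [w] → Eve plays r at [w-In] → (3, 1)
vs w/Stay/f: Finn plays w → Finn plays Stay at [w] → Eve plays r at [w-Stay] → (5, 3)
vs w/Stay/k: Finn plays w → Finn plays Stay at [w] → Eve plays r at [w-Stay] → (5, 3)
vs x/In/f: Finn plays x → Finn plays f at [x] → (2, 4)
vs x/In/k: Finn plays x → Finn plays k at [x] → (5, -1)
vs x/Stay/f: Finn plays x → Finn plays f at [x] → (2, 4)
vs x/Stay/k: Finn plays x → Finn plays k at [x] → (5, -1)

(3,1) (3,1) (5,3) (5,3) (2,4) (5,-1) (2,4) (5,-1)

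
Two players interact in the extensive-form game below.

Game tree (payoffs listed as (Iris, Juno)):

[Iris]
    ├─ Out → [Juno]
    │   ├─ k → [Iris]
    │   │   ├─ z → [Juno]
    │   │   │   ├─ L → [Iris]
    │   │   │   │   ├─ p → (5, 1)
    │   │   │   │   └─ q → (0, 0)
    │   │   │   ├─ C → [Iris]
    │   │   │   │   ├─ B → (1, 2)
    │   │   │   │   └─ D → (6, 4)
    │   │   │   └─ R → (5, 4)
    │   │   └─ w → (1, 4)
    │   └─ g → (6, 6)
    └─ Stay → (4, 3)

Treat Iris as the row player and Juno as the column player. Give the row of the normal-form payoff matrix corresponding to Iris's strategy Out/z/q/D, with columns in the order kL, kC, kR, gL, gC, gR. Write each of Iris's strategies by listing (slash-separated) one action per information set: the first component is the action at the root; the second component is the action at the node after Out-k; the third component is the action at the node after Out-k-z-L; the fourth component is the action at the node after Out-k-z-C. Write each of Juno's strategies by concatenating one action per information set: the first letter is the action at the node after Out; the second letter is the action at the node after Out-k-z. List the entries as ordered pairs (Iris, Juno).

(0,0) (6,4) (5,4) (6,6) (6,6) (6,6)

vs kL: Iris plays Out → Juno plays k at [Out] → Iris plays z at [Out-k] → Juno plays L at [Out-k-z] → Iris plays q at [Out-k-z-L] → (0, 0)
vs kC: Iris plays Out → Juno plays k at [Out] → Iris plays z at [Out-k] → Juno plays C at [Out-k-z] → Iris plays D at [Out-k-z-C] → (6, 4)
vs kR: Iris plays Out → Juno plays k at [Out] → Iris plays z at [Out-k] → Juno plays R at [Out-k-z] → (5, 4)
vs gL: Iris plays Out → Juno plays g at [Out] → (6, 6)
vs gC: Iris plays Out → Juno plays g at [Out] → (6, 6)
vs gR: Iris plays Out → Juno plays g at [Out] → (6, 6)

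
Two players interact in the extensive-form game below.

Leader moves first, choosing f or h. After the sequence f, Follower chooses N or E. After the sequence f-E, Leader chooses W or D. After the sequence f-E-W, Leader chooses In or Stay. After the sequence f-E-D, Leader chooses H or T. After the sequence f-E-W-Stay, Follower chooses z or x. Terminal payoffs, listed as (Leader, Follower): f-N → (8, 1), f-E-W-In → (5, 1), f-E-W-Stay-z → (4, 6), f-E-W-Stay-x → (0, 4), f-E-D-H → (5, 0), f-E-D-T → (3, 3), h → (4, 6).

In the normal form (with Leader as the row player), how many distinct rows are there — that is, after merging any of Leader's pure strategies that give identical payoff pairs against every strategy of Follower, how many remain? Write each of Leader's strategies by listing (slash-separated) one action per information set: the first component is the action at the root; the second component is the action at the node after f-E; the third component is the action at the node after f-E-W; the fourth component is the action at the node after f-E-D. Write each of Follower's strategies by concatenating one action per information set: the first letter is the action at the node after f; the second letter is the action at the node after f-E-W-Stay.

5

Leader has 16 pure strategies: f/W/In/H, f/W/In/T, f/W/Stay/H, f/W/Stay/T, f/D/In/H, f/D/In/T, f/D/Stay/H, f/D/Stay/T, h/W/In/H, h/W/In/T, h/W/Stay/H, h/W/Stay/T, h/D/In/H, h/D/In/T, h/D/Stay/H, h/D/Stay/T. Columns: Nz, Nx, Ez, Ex.
{f/W/In/H, f/W/In/T} → row (8,1) (8,1) (5,1) (5,1)
{f/W/Stay/H, f/W/Stay/T} → row (8,1) (8,1) (4,6) (0,4)
{f/D/In/H, f/D/Stay/H} → row (8,1) (8,1) (5,0) (5,0)
{f/D/In/T, f/D/Stay/T} → row (8,1) (8,1) (3,3) (3,3)
{h/W/In/H, h/W/In/T, h/W/Stay/H, h/W/Stay/T, h/D/In/H, h/D/In/T, h/D/Stay/H, h/D/Stay/T} → row (4,6) (4,6) (4,6) (4,6)
That's 5 distinct rows out of 16 strategies.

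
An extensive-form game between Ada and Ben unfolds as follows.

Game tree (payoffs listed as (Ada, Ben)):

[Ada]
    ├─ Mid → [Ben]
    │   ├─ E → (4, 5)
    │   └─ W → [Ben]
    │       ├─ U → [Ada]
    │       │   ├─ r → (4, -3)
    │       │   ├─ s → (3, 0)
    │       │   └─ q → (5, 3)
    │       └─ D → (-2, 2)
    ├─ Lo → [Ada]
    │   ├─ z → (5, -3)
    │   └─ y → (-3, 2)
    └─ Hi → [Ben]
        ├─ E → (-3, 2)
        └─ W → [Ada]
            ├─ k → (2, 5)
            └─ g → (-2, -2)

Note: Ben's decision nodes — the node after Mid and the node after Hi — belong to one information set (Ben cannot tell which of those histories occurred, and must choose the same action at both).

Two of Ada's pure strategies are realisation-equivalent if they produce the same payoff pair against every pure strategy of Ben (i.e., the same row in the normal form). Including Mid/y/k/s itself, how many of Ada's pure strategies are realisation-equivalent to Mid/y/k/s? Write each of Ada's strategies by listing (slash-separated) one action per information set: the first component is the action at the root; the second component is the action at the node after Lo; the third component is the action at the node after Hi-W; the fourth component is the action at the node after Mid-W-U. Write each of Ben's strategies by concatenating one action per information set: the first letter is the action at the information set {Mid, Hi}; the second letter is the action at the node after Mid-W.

4

Row for Mid/y/k/s (columns EU, ED, WU, WD): (4,5) (4,5) (3,0) (-2,2).
Under Mid/y/k/s, Ada's choice at the node after Lo and at the node after Hi-W can never be reached regardless of what Ben does, so varying those choices leaves every outcome unchanged.
Holding the reachable choices fixed and varying the unreachable ones freely already gives 2 × 2 = 4 equivalent strategies.
No other strategy reproduces this row, so those 4 are the full class: Mid/z/k/s, Mid/z/g/s, Mid/y/k/s, Mid/y/g/s.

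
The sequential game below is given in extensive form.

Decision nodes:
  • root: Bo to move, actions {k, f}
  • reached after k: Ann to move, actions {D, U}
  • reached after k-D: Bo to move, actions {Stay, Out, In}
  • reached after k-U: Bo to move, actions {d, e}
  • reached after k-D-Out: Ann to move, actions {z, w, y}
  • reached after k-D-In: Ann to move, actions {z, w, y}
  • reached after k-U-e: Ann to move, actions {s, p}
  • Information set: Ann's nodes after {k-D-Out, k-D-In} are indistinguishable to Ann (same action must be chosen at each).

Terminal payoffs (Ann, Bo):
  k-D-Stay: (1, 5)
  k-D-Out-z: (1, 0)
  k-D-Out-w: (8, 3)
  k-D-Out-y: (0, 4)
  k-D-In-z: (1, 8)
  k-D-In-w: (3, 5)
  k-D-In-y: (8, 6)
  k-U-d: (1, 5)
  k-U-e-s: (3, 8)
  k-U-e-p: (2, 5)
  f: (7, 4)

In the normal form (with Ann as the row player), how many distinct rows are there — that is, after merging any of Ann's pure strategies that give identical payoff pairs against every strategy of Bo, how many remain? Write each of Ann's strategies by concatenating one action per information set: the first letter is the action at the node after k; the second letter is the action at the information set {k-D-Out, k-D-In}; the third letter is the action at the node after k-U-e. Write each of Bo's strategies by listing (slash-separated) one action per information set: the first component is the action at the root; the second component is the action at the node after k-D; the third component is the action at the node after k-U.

Ann has 12 pure strategies: Dzs, Dzp, Dws, Dwp, Dys, Dyp, Uzs, Uzp, Uws, Uwp, Uys, Uyp. Columns: k/Stay/d, k/Stay/e, k/Out/d, k/Out/e, k/In/d, k/In/e, f/Stay/d, f/Stay/e, f/Out/d, f/Out/e, f/In/d, f/In/e.
{Dzs, Dzp} → row (1,5) (1,5) (1,0) (1,0) (1,8) (1,8) (7,4) (7,4) (7,4) (7,4) (7,4) (7,4)
{Dws, Dwp} → row (1,5) (1,5) (8,3) (8,3) (3,5) (3,5) (7,4) (7,4) (7,4) (7,4) (7,4) (7,4)
{Dys, Dyp} → row (1,5) (1,5) (0,4) (0,4) (8,6) (8,6) (7,4) (7,4) (7,4) (7,4) (7,4) (7,4)
{Uzs, Uws, Uys} → row (1,5) (3,8) (1,5) (3,8) (1,5) (3,8) (7,4) (7,4) (7,4) (7,4) (7,4) (7,4)
{Uzp, Uwp, Uyp} → row (1,5) (2,5) (1,5) (2,5) (1,5) (2,5) (7,4) (7,4) (7,4) (7,4) (7,4) (7,4)
That's 5 distinct rows out of 12 strategies.

5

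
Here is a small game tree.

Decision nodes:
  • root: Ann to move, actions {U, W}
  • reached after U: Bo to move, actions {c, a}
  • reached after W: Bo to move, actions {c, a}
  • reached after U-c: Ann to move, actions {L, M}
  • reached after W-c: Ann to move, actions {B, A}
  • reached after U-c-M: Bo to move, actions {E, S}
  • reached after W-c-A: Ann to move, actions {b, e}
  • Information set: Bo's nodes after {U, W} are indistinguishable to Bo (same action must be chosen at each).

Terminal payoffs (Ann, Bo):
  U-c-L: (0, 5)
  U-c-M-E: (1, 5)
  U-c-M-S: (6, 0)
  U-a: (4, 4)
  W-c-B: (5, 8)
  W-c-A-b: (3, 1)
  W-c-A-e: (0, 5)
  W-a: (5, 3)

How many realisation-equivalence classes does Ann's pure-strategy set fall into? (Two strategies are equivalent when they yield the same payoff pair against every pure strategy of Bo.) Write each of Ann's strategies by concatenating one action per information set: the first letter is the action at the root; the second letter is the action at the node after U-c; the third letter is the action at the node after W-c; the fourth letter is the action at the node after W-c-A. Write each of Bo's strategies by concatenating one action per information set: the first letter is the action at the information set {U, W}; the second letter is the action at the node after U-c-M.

5

Ann has 16 pure strategies: ULBb, ULBe, ULAb, ULAe, UMBb, UMBe, UMAb, UMAe, WLBb, WLBe, WLAb, WLAe, WMBb, WMBe, WMAb, WMAe. Columns: cE, cS, aE, aS.
{ULBb, ULBe, ULAb, ULAe} → row (0,5) (0,5) (4,4) (4,4)
{UMBb, UMBe, UMAb, UMAe} → row (1,5) (6,0) (4,4) (4,4)
{WLBb, WLBe, WMBb, WMBe} → row (5,8) (5,8) (5,3) (5,3)
{WLAb, WMAb} → row (3,1) (3,1) (5,3) (5,3)
{WLAe, WMAe} → row (0,5) (0,5) (5,3) (5,3)
That's 5 distinct rows out of 16 strategies.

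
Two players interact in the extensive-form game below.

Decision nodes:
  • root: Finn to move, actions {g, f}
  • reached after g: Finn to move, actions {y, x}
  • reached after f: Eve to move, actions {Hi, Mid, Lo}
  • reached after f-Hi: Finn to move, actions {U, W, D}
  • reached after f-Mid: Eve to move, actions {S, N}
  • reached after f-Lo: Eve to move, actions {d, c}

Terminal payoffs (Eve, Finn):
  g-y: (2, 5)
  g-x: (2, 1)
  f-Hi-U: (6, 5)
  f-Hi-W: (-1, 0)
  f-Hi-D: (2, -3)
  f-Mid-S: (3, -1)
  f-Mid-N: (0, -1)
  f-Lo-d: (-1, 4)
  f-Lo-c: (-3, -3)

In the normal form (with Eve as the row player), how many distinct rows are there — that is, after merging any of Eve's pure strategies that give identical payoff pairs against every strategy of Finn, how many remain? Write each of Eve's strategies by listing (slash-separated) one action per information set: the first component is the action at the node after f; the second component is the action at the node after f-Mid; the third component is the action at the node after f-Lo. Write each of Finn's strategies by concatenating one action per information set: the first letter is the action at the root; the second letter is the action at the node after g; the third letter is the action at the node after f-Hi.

Eve has 12 pure strategies: Hi/S/d, Hi/S/c, Hi/N/d, Hi/N/c, Mid/S/d, Mid/S/c, Mid/N/d, Mid/N/c, Lo/S/d, Lo/S/c, Lo/N/d, Lo/N/c. Columns: gyU, gyW, gyD, gxU, gxW, gxD, fyU, fyW, fyD, fxU, fxW, fxD.
{Hi/S/d, Hi/S/c, Hi/N/d, Hi/N/c} → row (2,5) (2,5) (2,5) (2,1) (2,1) (2,1) (6,5) (-1,0) (2,-3) (6,5) (-1,0) (2,-3)
{Mid/S/d, Mid/S/c} → row (2,5) (2,5) (2,5) (2,1) (2,1) (2,1) (3,-1) (3,-1) (3,-1) (3,-1) (3,-1) (3,-1)
{Mid/N/d, Mid/N/c} → row (2,5) (2,5) (2,5) (2,1) (2,1) (2,1) (0,-1) (0,-1) (0,-1) (0,-1) (0,-1) (0,-1)
{Lo/S/d, Lo/N/d} → row (2,5) (2,5) (2,5) (2,1) (2,1) (2,1) (-1,4) (-1,4) (-1,4) (-1,4) (-1,4) (-1,4)
{Lo/S/c, Lo/N/c} → row (2,5) (2,5) (2,5) (2,1) (2,1) (2,1) (-3,-3) (-3,-3) (-3,-3) (-3,-3) (-3,-3) (-3,-3)
That's 5 distinct rows out of 12 strategies.

5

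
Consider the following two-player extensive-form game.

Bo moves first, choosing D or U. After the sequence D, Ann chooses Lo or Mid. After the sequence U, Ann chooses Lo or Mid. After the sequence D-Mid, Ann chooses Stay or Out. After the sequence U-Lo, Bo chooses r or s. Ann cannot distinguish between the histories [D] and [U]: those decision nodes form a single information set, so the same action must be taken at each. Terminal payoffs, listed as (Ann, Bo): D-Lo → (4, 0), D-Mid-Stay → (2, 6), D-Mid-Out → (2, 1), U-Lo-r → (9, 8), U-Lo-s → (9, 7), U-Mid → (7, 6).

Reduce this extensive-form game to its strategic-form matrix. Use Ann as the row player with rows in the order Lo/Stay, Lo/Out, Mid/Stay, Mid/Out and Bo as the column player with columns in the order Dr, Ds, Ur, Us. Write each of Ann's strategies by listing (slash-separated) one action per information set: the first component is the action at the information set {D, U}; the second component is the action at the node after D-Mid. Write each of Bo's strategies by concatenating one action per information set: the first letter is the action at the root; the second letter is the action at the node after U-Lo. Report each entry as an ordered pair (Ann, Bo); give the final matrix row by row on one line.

Lo/Stay: (4,0) (4,0) (9,8) (9,7) | Lo/Out: (4,0) (4,0) (9,8) (9,7) | Mid/Stay: (2,6) (2,6) (7,6) (7,6) | Mid/Out: (2,1) (2,1) (7,6) (7,6)

               Dr       Ds       Ur       Us
 Lo/Stay    (4,0)    (4,0)    (9,8)    (9,7)
  Lo/Out    (4,0)    (4,0)    (9,8)    (9,7)
Mid/Stay    (2,6)    (2,6)    (7,6)    (7,6)
 Mid/Out    (2,1)    (2,1)    (7,6)    (7,6)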